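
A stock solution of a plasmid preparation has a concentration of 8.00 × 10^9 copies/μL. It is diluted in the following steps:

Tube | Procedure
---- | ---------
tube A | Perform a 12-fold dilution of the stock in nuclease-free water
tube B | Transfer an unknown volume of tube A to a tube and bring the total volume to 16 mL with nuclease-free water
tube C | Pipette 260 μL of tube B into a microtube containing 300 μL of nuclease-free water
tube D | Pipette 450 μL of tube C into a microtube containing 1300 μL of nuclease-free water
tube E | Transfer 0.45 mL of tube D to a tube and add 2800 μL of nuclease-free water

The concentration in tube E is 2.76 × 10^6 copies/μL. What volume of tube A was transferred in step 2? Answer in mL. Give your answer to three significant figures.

Step 1: 12-fold → factor 12
Step 2: v brought to 16 mL → factor = 16 mL/v
Step 3: 260 μL + 300 μL = 560 μL total → factor 560/260 = 2.1538
Step 4: 450 μL + 1300 μL = 1750 μL total → factor 1750/450 = 3.8889
Step 5: 0.45 mL + 2800 μL = 3.25 mL total → factor 3.25/0.45 = 7.2222
Product of known-step factors = 725.93
Overall factor = 8.00 × 10^9 copies/μL / (2.76 × 10^6 copies/μL) = 2898.6
Step-2 factor = 2898.6 / 725.93 = 3.9929
v = 16 mL / 3.9929 = 4.01 mL

4.01 mL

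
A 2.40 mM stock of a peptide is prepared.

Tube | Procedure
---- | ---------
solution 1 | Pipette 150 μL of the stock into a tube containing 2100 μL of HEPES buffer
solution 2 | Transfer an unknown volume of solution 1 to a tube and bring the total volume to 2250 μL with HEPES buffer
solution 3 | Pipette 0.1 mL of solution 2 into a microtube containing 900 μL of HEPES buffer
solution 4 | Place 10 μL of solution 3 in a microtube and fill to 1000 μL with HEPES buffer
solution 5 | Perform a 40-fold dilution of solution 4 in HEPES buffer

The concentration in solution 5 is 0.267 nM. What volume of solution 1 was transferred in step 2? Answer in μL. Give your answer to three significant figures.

150 μL

Step 1: 150 μL + 2100 μL = 2250 μL total → factor 2250/150 = 15
Step 2: v brought to 2250 μL → factor = 2250 μL/v
Step 3: 0.1 mL + 900 μL = 1 mL total → factor 1/0.1 = 10
Step 4: 10 μL brought to 1000 μL → factor 1000/10 = 100
Step 5: 40-fold → factor 40
Product of known-step factors = 6 × 10^5
Overall factor = 2.40 mM / (0.267 nM) = 8.9888 × 10^6
Step-2 factor = 8.9888 × 10^6 / 6 × 10^5 = 14.981
v = 2250 μL / 14.981 = 150 μL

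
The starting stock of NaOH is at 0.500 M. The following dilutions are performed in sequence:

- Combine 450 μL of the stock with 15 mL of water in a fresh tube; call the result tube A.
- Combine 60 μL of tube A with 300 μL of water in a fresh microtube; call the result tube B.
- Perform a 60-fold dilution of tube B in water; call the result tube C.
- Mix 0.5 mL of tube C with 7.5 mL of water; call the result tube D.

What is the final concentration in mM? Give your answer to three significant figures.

0.00253 mM

Step 1: 450 μL + 15 mL = 15450 μL total → factor 15450/450 = 34.333
Step 2: 60 μL + 300 μL = 360 μL total → factor 360/60 = 6
Step 3: 60-fold → factor 60
Step 4: 0.5 mL + 7.5 mL = 8 mL total → factor 8/0.5 = 16
Overall dilution factor = 34.333 × 6 × 60 × 16 = 1.9776 × 10^5
Final = 0.500 M / 1.9776 × 10^5 = 2.528 × 10^-6 M = 0.00253 mM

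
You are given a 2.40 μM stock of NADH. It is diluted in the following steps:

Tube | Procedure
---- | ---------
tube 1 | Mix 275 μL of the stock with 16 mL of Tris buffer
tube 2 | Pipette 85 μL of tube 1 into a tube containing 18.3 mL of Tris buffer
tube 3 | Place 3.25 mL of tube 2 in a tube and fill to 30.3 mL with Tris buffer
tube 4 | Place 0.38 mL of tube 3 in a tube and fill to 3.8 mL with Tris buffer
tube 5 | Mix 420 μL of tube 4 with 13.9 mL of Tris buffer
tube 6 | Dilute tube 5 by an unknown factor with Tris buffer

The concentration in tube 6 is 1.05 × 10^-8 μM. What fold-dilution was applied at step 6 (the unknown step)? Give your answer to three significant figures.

Step 1: 275 μL + 16 mL = 16275 μL total → factor 16275/275 = 59.182
Step 2: 85 μL + 18.3 mL = 18385 μL total → factor 18385/85 = 216.29
Step 3: 3.25 mL brought to 30.3 mL → factor 30.3/3.25 = 9.3231
Step 4: 0.38 mL brought to 3.8 mL → factor 3.8/0.38 = 10
Step 5: 420 μL + 13.9 mL = 14320 μL total → factor 14320/420 = 34.095
Step 6: unknown factor x
Product of known-step factors = 4.069 × 10^7
Overall factor = 2.40 μM / (1.05 × 10^-8 μM) = 2.2857 × 10^8
x = 2.2857 × 10^8 / 4.069 × 10^7 = 5.62

5.62-fold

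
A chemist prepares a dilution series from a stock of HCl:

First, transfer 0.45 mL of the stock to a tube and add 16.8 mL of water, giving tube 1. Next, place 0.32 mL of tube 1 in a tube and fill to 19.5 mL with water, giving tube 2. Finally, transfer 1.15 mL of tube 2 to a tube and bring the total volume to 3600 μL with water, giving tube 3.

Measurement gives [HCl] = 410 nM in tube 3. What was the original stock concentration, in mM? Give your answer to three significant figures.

3.00 mM

Step 1: 0.45 mL + 16.8 mL = 17.25 mL total → factor 17.25/0.45 = 38.333
Step 2: 0.32 mL brought to 19.5 mL → factor 19.5/0.32 = 60.938
Step 3: 1.15 mL brought to 3600 μL → factor 3.6/1.15 = 3.1304
Overall dilution factor = 38.333 × 60.938 × 3.1304 = 7312.5
Stock = 410 nM × 7312.5 = 2.998 × 10^6 nM = 3.00 mM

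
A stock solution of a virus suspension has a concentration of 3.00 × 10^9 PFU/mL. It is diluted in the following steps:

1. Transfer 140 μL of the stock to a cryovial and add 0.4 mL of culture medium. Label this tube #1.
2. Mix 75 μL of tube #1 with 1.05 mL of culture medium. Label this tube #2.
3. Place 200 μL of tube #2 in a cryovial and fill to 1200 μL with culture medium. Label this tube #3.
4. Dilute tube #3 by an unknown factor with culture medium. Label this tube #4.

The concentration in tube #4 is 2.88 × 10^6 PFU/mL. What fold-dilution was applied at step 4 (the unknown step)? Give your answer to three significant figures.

3.00-fold

Step 1: 140 μL + 0.4 mL = 540 μL total → factor 540/140 = 3.8571
Step 2: 75 μL + 1.05 mL = 1125 μL total → factor 1125/75 = 15
Step 3: 200 μL brought to 1200 μL → factor 1200/200 = 6
Step 4: unknown factor x
Product of known-step factors = 347.14
Overall factor = 3.00 × 10^9 PFU/mL / (2.88 × 10^6 PFU/mL) = 1041.7
x = 1041.7 / 347.14 = 3.00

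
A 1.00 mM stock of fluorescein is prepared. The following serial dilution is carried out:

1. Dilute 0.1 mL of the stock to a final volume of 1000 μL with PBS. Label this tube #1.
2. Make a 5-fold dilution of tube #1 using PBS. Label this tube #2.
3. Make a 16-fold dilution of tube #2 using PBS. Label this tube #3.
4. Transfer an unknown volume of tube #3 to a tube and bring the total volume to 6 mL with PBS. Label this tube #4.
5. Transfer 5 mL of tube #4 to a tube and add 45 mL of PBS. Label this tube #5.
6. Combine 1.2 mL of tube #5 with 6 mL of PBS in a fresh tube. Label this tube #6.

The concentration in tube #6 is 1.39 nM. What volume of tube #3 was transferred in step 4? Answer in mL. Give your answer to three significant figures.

0.400 mL

Step 1: 0.1 mL brought to 1000 μL → factor 1/0.1 = 10
Step 2: 5-fold → factor 5
Step 3: 16-fold → factor 16
Step 4: v brought to 6 mL → factor = 6 mL/v
Step 5: 5 mL + 45 mL = 50 mL total → factor 50/5 = 10
Step 6: 1.2 mL + 6 mL = 7.2 mL total → factor 7.2/1.2 = 6
Product of known-step factors = 48000
Overall factor = 1.00 mM / (1.39 nM) = 7.1942 × 10^5
Step-4 factor = 7.1942 × 10^5 / 48000 = 14.988
v = 6 mL / 14.988 = 0.400 mL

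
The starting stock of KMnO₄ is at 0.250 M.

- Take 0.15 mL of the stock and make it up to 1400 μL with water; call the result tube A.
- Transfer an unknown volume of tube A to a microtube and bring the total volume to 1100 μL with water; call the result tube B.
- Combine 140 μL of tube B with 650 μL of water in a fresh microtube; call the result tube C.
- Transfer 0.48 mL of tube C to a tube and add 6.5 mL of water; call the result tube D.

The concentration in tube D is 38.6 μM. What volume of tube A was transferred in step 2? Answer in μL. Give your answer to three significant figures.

Step 1: 0.15 mL brought to 1400 μL → factor 1.4/0.15 = 9.3333
Step 2: v brought to 1100 μL → factor = 1100 μL/v
Step 3: 140 μL + 650 μL = 790 μL total → factor 790/140 = 5.6429
Step 4: 0.48 mL + 6.5 mL = 6.98 mL total → factor 6.98/0.48 = 14.542
Product of known-step factors = 765.86
Overall factor = 0.250 M / (38.6 μM) = 6476.7
Step-2 factor = 6476.7 / 765.86 = 8.4567
v = 1100 μL / 8.4567 = 130 μL

130 μL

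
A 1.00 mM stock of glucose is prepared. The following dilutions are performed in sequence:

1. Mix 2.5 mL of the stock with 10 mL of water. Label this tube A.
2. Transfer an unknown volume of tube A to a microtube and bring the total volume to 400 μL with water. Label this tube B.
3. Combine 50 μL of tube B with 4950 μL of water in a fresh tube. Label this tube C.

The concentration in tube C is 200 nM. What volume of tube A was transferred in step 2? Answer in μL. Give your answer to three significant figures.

Step 1: 2.5 mL + 10 mL = 12.5 mL total → factor 12.5/2.5 = 5
Step 2: v brought to 400 μL → factor = 400 μL/v
Step 3: 50 μL + 4950 μL = 5000 μL total → factor 5000/50 = 100
Product of known-step factors = 500
Overall factor = 1.00 mM / (200 nM) = 5000
Step-2 factor = 5000 / 500 = 10
v = 400 μL / 10 = 40.0 μL

40.0 μL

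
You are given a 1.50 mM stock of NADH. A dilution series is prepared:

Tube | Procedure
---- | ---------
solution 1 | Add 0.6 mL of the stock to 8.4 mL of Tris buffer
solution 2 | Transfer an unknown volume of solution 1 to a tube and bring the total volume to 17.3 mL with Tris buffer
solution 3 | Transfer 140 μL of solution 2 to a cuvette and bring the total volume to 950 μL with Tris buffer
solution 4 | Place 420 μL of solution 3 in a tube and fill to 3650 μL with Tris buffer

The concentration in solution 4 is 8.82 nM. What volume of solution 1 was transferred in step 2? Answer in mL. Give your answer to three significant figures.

0.0900 mL

Step 1: 0.6 mL + 8.4 mL = 9 mL total → factor 9/0.6 = 15
Step 2: v brought to 17.3 mL → factor = 17.3 mL/v
Step 3: 140 μL brought to 950 μL → factor 950/140 = 6.7857
Step 4: 420 μL brought to 3650 μL → factor 3650/420 = 8.6905
Product of known-step factors = 884.57
Overall factor = 1.50 mM / (8.82 nM) = 1.7007 × 10^5
Step-2 factor = 1.7007 × 10^5 / 884.57 = 192.26
v = 17.3 mL / 192.26 = 0.0900 mL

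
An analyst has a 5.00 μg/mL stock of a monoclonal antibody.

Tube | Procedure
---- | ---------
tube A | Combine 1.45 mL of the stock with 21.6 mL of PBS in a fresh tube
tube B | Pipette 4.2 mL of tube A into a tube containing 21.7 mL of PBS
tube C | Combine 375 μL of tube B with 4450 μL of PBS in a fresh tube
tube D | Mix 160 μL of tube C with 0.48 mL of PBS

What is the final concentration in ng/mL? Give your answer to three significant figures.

0.991 ng/mL

Step 1: 1.45 mL + 21.6 mL = 23.05 mL total → factor 23.05/1.45 = 15.897
Step 2: 4.2 mL + 21.7 mL = 25.9 mL total → factor 25.9/4.2 = 6.1667
Step 3: 375 μL + 4450 μL = 4825 μL total → factor 4825/375 = 12.867
Step 4: 160 μL + 0.48 mL = 640 μL total → factor 640/160 = 4
Overall dilution factor = 15.897 × 6.1667 × 12.867 × 4 = 5045.2
Final = 5.00 μg/mL / 5045.2 = 0.0009910 μg/mL = 0.991 ng/mL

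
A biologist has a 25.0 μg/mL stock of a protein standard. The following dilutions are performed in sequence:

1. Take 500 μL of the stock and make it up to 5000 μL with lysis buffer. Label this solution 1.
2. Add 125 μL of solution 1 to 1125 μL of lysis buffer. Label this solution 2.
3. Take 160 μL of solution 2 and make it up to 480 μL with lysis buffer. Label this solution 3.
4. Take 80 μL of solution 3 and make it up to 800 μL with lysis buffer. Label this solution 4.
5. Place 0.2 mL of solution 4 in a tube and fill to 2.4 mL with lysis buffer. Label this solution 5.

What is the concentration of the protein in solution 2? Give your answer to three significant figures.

Step 1: 500 μL brought to 5000 μL → factor 5000/500 = 10
Step 2: 125 μL + 1125 μL = 1250 μL total → factor 1250/125 = 10
Dilution factor through solution 2 = 10 × 10 = 100
[solution 2] = 25.0 μg/mL / 100 = 0.250 μg/mL

0.250 μg/mL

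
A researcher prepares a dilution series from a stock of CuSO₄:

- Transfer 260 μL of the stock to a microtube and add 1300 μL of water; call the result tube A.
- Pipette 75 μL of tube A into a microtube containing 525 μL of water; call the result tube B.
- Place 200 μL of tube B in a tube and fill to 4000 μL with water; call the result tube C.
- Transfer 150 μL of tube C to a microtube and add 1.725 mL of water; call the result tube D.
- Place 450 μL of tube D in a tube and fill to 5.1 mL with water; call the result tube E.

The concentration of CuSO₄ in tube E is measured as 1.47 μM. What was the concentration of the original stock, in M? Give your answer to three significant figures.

0.200 M

Step 1: 260 μL + 1300 μL = 1560 μL total → factor 1560/260 = 6
Step 2: 75 μL + 525 μL = 600 μL total → factor 600/75 = 8
Step 3: 200 μL brought to 4000 μL → factor 4000/200 = 20
Step 4: 150 μL + 1.725 mL = 1875 μL total → factor 1875/150 = 12.5
Step 5: 450 μL brought to 5.1 mL → factor 5100/450 = 11.333
Overall dilution factor = 6 × 8 × 20 × 12.5 × 11.333 = 1.36 × 10^5
Stock = 1.47 μM × 1.36 × 10^5 = 1.999 × 10^5 μM = 0.200 M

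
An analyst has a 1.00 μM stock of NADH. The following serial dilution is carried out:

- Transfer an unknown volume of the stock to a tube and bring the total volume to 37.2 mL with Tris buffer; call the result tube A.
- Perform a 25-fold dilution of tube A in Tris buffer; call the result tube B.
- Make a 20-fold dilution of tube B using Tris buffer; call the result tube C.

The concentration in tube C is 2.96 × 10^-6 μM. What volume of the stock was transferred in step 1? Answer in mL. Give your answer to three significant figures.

0.0551 mL

Step 1: v brought to 37.2 mL → factor = 37.2 mL/v
Step 2: 25-fold → factor 25
Step 3: 20-fold → factor 20
Product of known-step factors = 500
Overall factor = 1.00 μM / (2.96 × 10^-6 μM) = 3.3784 × 10^5
Step-1 factor = 3.3784 × 10^5 / 500 = 675.68
v = 37.2 mL / 675.68 = 0.0551 mL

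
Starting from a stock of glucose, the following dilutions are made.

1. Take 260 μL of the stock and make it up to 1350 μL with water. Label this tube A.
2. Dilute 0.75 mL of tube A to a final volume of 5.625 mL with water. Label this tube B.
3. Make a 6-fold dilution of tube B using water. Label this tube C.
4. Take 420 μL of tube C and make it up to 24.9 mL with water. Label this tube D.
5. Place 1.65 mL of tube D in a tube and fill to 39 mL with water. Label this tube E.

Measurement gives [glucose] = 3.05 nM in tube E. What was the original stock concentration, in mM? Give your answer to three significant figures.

0.999 mM

Step 1: 260 μL brought to 1350 μL → factor 1350/260 = 5.1923
Step 2: 0.75 mL brought to 5.625 mL → factor 5.625/0.75 = 7.5
Step 3: 6-fold → factor 6
Step 4: 420 μL brought to 24.9 mL → factor 24900/420 = 59.286
Step 5: 1.65 mL brought to 39 mL → factor 39/1.65 = 23.636
Overall dilution factor = 5.1923 × 7.5 × 6 × 59.286 × 23.636 = 3.2742 × 10^5
Stock = 3.05 nM × 3.2742 × 10^5 = 9.986 × 10^5 nM = 0.999 mM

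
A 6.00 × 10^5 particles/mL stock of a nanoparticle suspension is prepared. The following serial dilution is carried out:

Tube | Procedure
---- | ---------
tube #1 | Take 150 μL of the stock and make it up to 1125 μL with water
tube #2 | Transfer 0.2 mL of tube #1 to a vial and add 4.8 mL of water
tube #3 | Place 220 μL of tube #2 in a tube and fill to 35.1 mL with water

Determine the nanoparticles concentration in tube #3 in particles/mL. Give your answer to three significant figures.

Step 1: 150 μL brought to 1125 μL → factor 1125/150 = 7.5
Step 2: 0.2 mL + 4.8 mL = 5 mL total → factor 5/0.2 = 25
Step 3: 220 μL brought to 35.1 mL → factor 35100/220 = 159.55
Overall dilution factor = 7.5 × 25 × 159.55 = 29915
Final = 6.00 × 10^5 particles/mL / 29915 = 20.1 particles/mL

20.1 particles/mL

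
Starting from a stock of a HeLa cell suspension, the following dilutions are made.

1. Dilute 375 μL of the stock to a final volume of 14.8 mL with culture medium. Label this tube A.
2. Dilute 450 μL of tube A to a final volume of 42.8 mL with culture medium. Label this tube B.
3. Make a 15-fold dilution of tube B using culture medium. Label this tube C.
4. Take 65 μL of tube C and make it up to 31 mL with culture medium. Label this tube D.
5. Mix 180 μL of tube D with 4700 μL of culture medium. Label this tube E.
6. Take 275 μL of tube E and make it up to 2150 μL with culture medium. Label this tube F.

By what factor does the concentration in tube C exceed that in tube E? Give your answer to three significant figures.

1.29 × 10^4

Step 1: 375 μL brought to 14.8 mL → factor 14800/375 = 39.467
Step 2: 450 μL brought to 42.8 mL → factor 42800/450 = 95.111
Step 3: 15-fold → factor 15
Step 4: 65 μL brought to 31 mL → factor 31000/65 = 476.92
Step 5: 180 μL + 4700 μL = 4880 μL total → factor 4880/180 = 27.111
Dilution factor to tube C = 56306; to tube E = 7.2803 × 10^8
[tube C]/[tube E] = (factor to tube E)/(factor to tube C) = 7.2803 × 10^8/56306 = 1.29 × 10^4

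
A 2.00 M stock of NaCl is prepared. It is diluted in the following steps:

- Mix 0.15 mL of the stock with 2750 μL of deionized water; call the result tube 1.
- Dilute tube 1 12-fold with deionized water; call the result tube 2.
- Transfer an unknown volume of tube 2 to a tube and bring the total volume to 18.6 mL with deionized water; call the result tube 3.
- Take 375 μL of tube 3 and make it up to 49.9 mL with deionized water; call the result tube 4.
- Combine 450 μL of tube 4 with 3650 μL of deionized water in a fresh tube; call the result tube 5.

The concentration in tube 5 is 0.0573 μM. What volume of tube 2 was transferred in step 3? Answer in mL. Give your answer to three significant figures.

Step 1: 0.15 mL + 2750 μL = 2.9 mL total → factor 2.9/0.15 = 19.333
Step 2: 12-fold → factor 12
Step 3: v brought to 18.6 mL → factor = 18.6 mL/v
Step 4: 375 μL brought to 49.9 mL → factor 49900/375 = 133.07
Step 5: 450 μL + 3650 μL = 4100 μL total → factor 4100/450 = 9.1111
Product of known-step factors = 2.8127 × 10^5
Overall factor = 2.00 M / (0.0573 μM) = 3.4904 × 10^7
Step-3 factor = 3.4904 × 10^7 / 2.8127 × 10^5 = 124.09
v = 18.6 mL / 124.09 = 0.150 mL

0.150 mL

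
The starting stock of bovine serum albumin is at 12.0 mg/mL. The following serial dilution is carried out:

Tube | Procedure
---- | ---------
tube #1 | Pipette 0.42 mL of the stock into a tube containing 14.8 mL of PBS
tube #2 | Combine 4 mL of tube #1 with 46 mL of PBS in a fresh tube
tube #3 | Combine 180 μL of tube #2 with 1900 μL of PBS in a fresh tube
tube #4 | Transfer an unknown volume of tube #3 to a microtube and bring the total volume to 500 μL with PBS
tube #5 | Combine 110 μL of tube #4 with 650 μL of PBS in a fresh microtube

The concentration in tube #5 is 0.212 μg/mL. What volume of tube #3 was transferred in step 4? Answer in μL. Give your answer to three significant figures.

319 μL

Step 1: 0.42 mL + 14.8 mL = 15.22 mL total → factor 15.22/0.42 = 36.238
Step 2: 4 mL + 46 mL = 50 mL total → factor 50/4 = 12.5
Step 3: 180 μL + 1900 μL = 2080 μL total → factor 2080/180 = 11.556
Step 4: v brought to 500 μL → factor = 500 μL/v
Step 5: 110 μL + 650 μL = 760 μL total → factor 760/110 = 6.9091
Product of known-step factors = 36165
Overall factor = 12.0 mg/mL / (0.212 μg/mL) = 56604
Step-4 factor = 56604 / 36165 = 1.5652
v = 500 μL / 1.5652 = 319 μL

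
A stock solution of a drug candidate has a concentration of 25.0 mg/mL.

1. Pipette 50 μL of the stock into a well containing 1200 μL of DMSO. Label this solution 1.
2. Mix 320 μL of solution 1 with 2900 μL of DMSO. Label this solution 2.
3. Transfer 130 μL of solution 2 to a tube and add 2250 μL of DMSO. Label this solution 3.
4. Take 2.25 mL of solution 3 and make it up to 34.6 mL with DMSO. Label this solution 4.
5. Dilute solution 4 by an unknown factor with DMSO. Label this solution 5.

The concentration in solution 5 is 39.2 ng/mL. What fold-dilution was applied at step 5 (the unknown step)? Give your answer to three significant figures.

Step 1: 50 μL + 1200 μL = 1250 μL total → factor 1250/50 = 25
Step 2: 320 μL + 2900 μL = 3220 μL total → factor 3220/320 = 10.062
Step 3: 130 μL + 2250 μL = 2380 μL total → factor 2380/130 = 18.308
Step 4: 2.25 mL brought to 34.6 mL → factor 34.6/2.25 = 15.378
Step 5: unknown factor x
Product of known-step factors = 70823
Overall factor = 25.0 mg/mL / (39.2 ng/mL) = 6.3776 × 10^5
x = 6.3776 × 10^5 / 70823 = 9.00

9.00-fold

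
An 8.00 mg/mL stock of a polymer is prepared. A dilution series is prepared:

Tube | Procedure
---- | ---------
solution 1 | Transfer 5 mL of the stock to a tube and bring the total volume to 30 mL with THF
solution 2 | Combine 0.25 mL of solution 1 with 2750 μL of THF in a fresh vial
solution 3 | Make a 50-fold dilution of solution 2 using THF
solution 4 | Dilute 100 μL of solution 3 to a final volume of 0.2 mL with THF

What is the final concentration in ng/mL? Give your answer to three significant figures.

Step 1: 5 mL brought to 30 mL → factor 30/5 = 6
Step 2: 0.25 mL + 2750 μL = 3 mL total → factor 3/0.25 = 12
Step 3: 50-fold → factor 50
Step 4: 100 μL brought to 0.2 mL → factor 200/100 = 2
Overall dilution factor = 6 × 12 × 50 × 2 = 7200
Final = 8.00 mg/mL / 7200 = 0.001111 mg/mL = 1.11 × 10^3 ng/mL

1.11 × 10^3 ng/mL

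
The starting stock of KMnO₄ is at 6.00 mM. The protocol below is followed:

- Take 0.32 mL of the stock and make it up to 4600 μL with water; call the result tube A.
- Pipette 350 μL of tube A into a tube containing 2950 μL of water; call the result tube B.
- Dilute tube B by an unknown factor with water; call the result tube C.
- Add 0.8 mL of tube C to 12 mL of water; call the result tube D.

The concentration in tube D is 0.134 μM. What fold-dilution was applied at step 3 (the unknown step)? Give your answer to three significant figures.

Step 1: 0.32 mL brought to 4600 μL → factor 4.6/0.32 = 14.375
Step 2: 350 μL + 2950 μL = 3300 μL total → factor 3300/350 = 9.4286
Step 3: unknown factor x
Step 4: 0.8 mL + 12 mL = 12.8 mL total → factor 12.8/0.8 = 16
Product of known-step factors = 2168.6
Overall factor = 6.00 mM / (0.134 μM) = 44776
x = 44776 / 2168.6 = 20.6

20.6-fold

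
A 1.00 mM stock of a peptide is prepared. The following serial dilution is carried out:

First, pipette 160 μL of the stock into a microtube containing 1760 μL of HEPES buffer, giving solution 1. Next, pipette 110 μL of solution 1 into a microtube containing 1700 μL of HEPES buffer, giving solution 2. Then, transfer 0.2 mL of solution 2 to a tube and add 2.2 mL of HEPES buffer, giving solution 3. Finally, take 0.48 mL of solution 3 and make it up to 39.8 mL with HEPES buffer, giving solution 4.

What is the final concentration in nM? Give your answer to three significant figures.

5.09 nM

Step 1: 160 μL + 1760 μL = 1920 μL total → factor 1920/160 = 12
Step 2: 110 μL + 1700 μL = 1810 μL total → factor 1810/110 = 16.455
Step 3: 0.2 mL + 2.2 mL = 2.4 mL total → factor 2.4/0.2 = 12
Step 4: 0.48 mL brought to 39.8 mL → factor 39.8/0.48 = 82.917
Overall dilution factor = 12 × 16.455 × 12 × 82.917 = 1.9647 × 10^5
Final = 1.00 mM / 1.9647 × 10^5 = 5.090 × 10^-6 mM = 5.09 nM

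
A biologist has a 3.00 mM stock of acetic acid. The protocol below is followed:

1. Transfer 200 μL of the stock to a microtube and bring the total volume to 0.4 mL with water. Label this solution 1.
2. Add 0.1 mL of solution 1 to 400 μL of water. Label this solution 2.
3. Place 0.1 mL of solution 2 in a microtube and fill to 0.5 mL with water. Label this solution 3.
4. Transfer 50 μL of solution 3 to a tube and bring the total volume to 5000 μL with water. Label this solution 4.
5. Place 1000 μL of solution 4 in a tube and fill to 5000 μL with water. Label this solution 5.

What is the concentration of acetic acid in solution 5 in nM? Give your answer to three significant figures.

120 nM

Step 1: 200 μL brought to 0.4 mL → factor 400/200 = 2
Step 2: 0.1 mL + 400 μL = 0.5 mL total → factor 0.5/0.1 = 5
Step 3: 0.1 mL brought to 0.5 mL → factor 0.5/0.1 = 5
Step 4: 50 μL brought to 5000 μL → factor 5000/50 = 100
Step 5: 1000 μL brought to 5000 μL → factor 5000/1000 = 5
Overall dilution factor = 2 × 5 × 5 × 100 × 5 = 25000
Final = 3.00 mM / 25000 = 0.0001200 mM = 120 nM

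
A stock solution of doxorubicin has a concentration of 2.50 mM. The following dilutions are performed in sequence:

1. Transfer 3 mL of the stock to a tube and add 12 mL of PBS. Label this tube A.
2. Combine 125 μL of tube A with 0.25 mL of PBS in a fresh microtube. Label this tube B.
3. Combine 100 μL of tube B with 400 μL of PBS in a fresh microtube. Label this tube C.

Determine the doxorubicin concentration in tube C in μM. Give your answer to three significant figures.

33.3 μM

Step 1: 3 mL + 12 mL = 15 mL total → factor 15/3 = 5
Step 2: 125 μL + 0.25 mL = 375 μL total → factor 375/125 = 3
Step 3: 100 μL + 400 μL = 500 μL total → factor 500/100 = 5
Overall dilution factor = 5 × 3 × 5 = 75
Final = 2.50 mM / 75 = 0.03333 mM = 33.3 μM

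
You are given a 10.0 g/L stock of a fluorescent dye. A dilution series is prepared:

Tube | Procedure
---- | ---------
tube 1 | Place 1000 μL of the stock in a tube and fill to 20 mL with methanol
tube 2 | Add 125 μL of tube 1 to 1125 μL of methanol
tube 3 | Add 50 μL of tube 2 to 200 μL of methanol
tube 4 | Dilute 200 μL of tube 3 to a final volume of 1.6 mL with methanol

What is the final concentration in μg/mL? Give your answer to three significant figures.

Step 1: 1000 μL brought to 20 mL → factor 20000/1000 = 20
Step 2: 125 μL + 1125 μL = 1250 μL total → factor 1250/125 = 10
Step 3: 50 μL + 200 μL = 250 μL total → factor 250/50 = 5
Step 4: 200 μL brought to 1.6 mL → factor 1600/200 = 8
Overall dilution factor = 20 × 10 × 5 × 8 = 8000
Final = 10.0 g/L / 8000 = 0.001250 g/L = 1.25 μg/mL

1.25 μg/mL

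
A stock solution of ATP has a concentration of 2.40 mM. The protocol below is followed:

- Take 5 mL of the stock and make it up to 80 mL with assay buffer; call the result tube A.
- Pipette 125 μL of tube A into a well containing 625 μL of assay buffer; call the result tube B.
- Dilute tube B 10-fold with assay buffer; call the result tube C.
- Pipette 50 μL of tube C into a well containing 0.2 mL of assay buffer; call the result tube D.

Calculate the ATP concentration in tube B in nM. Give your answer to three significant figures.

Step 1: 5 mL brought to 80 mL → factor 80/5 = 16
Step 2: 125 μL + 625 μL = 750 μL total → factor 750/125 = 6
Dilution factor through tube B = 16 × 6 = 96
[tube B] = 2.40 mM / 96 = 0.02500 mM = 2.50 × 10^4 nM

2.50 × 10^4 nM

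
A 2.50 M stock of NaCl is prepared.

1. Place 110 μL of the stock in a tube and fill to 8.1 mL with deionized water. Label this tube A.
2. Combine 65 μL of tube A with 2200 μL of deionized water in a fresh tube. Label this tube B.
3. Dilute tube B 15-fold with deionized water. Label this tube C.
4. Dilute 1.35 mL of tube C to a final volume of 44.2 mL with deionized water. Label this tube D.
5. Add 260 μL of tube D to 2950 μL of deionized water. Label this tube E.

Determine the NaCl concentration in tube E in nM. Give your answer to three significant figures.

Step 1: 110 μL brought to 8.1 mL → factor 8100/110 = 73.636
Step 2: 65 μL + 2200 μL = 2265 μL total → factor 2265/65 = 34.846
Step 3: 15-fold → factor 15
Step 4: 1.35 mL brought to 44.2 mL → factor 44.2/1.35 = 32.741
Step 5: 260 μL + 2950 μL = 3210 μL total → factor 3210/260 = 12.346
Overall dilution factor = 73.636 × 34.846 × 15 × 32.741 × 12.346 = 1.5558 × 10^7
Final = 2.50 M / 1.5558 × 10^7 = 1.607 × 10^-7 M = 161 nM

161 nM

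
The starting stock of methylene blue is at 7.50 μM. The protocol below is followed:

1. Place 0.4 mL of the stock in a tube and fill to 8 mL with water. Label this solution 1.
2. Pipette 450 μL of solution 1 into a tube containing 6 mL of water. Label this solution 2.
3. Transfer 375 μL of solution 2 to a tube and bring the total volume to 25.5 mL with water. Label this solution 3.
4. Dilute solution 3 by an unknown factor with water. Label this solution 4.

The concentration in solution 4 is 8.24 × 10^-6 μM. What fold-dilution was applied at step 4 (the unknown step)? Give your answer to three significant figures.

46.7-fold

Step 1: 0.4 mL brought to 8 mL → factor 8/0.4 = 20
Step 2: 450 μL + 6 mL = 6450 μL total → factor 6450/450 = 14.333
Step 3: 375 μL brought to 25.5 mL → factor 25500/375 = 68
Step 4: unknown factor x
Product of known-step factors = 19493
Overall factor = 7.50 μM / (8.24 × 10^-6 μM) = 9.1019 × 10^5
x = 9.1019 × 10^5 / 19493 = 46.7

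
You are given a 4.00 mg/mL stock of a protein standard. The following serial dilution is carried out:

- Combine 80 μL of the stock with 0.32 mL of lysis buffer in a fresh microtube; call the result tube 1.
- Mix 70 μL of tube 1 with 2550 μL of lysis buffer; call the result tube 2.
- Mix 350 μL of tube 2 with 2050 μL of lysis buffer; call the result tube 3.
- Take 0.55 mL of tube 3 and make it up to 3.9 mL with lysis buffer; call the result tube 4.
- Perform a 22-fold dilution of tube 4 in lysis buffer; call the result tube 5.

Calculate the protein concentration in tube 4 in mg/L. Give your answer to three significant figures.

Step 1: 80 μL + 0.32 mL = 400 μL total → factor 400/80 = 5
Step 2: 70 μL + 2550 μL = 2620 μL total → factor 2620/70 = 37.429
Step 3: 350 μL + 2050 μL = 2400 μL total → factor 2400/350 = 6.8571
Step 4: 0.55 mL brought to 3.9 mL → factor 3.9/0.55 = 7.0909
Dilution factor through tube 4 = 5 × 37.429 × 6.8571 × 7.0909 = 9099.5
[tube 4] = 4.00 mg/mL / 9099.5 = 0.0004396 mg/mL = 0.440 mg/L

0.440 mg/L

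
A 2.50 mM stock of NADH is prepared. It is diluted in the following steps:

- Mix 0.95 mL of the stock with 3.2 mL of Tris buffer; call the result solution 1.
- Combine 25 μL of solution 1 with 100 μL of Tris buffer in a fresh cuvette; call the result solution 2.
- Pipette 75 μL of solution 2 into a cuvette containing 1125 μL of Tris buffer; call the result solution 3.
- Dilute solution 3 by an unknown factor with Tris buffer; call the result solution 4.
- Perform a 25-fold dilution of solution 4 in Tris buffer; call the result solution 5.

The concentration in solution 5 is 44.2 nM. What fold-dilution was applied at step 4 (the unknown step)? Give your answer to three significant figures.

Step 1: 0.95 mL + 3.2 mL = 4.15 mL total → factor 4.15/0.95 = 4.3684
Step 2: 25 μL + 100 μL = 125 μL total → factor 125/25 = 5
Step 3: 75 μL + 1125 μL = 1200 μL total → factor 1200/75 = 16
Step 4: unknown factor x
Step 5: 25-fold → factor 25
Product of known-step factors = 8736.8
Overall factor = 2.50 mM / (44.2 nM) = 56561
x = 56561 / 8736.8 = 6.47

6.47-fold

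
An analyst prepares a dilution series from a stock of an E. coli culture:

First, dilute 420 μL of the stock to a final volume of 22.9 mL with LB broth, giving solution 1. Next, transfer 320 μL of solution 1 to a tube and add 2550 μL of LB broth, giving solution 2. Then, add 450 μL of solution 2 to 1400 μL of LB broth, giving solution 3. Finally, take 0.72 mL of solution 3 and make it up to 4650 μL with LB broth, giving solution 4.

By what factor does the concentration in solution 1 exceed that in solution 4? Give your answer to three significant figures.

238

Step 1: 420 μL brought to 22.9 mL → factor 22900/420 = 54.524
Step 2: 320 μL + 2550 μL = 2870 μL total → factor 2870/320 = 8.9688
Step 3: 450 μL + 1400 μL = 1850 μL total → factor 1850/450 = 4.1111
Step 4: 0.72 mL brought to 4650 μL → factor 4.65/0.72 = 6.4583
Dilution factor to solution 1 = 54.524; to solution 4 = 12984
[solution 1]/[solution 4] = (factor to solution 4)/(factor to solution 1) = 12984/54.524 = 238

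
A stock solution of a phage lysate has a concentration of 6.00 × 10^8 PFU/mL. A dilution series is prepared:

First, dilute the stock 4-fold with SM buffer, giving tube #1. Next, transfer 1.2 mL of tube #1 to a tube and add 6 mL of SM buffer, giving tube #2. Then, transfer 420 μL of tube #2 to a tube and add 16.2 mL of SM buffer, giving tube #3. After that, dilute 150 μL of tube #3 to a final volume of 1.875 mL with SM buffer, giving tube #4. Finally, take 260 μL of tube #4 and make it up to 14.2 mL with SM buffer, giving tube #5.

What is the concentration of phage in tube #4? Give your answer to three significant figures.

5.05 × 10^4 PFU/mL

Step 1: 4-fold → factor 4
Step 2: 1.2 mL + 6 mL = 7.2 mL total → factor 7.2/1.2 = 6
Step 3: 420 μL + 16.2 mL = 16620 μL total → factor 16620/420 = 39.571
Step 4: 150 μL brought to 1.875 mL → factor 1875/150 = 12.5
Dilution factor through tube #4 = 4 × 6 × 39.571 × 12.5 = 11871
[tube #4] = 6.00 × 10^8 PFU/mL / 11871 = 5.05 × 10^4 PFU/mL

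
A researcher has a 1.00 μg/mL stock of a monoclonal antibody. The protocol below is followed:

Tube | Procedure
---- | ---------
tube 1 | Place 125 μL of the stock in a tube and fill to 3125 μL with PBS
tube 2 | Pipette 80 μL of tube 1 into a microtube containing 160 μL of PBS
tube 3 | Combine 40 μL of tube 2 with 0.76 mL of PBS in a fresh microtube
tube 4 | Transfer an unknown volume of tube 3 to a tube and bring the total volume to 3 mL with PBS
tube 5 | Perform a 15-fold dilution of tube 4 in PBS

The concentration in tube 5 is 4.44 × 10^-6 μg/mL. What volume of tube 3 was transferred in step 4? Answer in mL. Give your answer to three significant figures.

0.300 mL

Step 1: 125 μL brought to 3125 μL → factor 3125/125 = 25
Step 2: 80 μL + 160 μL = 240 μL total → factor 240/80 = 3
Step 3: 40 μL + 0.76 mL = 800 μL total → factor 800/40 = 20
Step 4: v brought to 3 mL → factor = 3 mL/v
Step 5: 15-fold → factor 15
Product of known-step factors = 22500
Overall factor = 1.00 μg/mL / (4.44 × 10^-6 μg/mL) = 2.2523 × 10^5
Step-4 factor = 2.2523 × 10^5 / 22500 = 10.01
v = 3 mL / 10.01 = 0.300 mL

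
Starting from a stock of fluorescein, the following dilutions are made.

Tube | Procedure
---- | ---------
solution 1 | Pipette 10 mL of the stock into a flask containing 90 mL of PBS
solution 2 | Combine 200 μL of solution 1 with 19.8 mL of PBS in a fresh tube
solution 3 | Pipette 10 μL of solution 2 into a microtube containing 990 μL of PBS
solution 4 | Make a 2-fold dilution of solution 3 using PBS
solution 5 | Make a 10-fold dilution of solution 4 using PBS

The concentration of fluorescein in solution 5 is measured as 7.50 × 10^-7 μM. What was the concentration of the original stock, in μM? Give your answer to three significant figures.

1.50 μM

Step 1: 10 mL + 90 mL = 100 mL total → factor 100/10 = 10
Step 2: 200 μL + 19.8 mL = 20000 μL total → factor 20000/200 = 100
Step 3: 10 μL + 990 μL = 1000 μL total → factor 1000/10 = 100
Step 4: 2-fold → factor 2
Step 5: 10-fold → factor 10
Overall dilution factor = 10 × 100 × 100 × 2 × 10 = 2 × 10^6
Stock = 7.50 × 10^-7 μM × 2 × 10^6 = 1.50 μM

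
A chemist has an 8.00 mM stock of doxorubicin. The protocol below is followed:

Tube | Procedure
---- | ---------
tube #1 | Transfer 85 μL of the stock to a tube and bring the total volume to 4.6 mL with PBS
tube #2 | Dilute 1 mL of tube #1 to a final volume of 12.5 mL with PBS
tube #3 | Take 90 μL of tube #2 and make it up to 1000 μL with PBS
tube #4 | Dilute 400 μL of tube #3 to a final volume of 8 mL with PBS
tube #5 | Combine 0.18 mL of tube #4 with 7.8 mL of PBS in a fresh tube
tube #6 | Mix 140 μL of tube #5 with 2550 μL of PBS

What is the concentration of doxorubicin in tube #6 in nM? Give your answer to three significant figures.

0.0625 nM

Step 1: 85 μL brought to 4.6 mL → factor 4600/85 = 54.118
Step 2: 1 mL brought to 12.5 mL → factor 12.5/1 = 12.5
Step 3: 90 μL brought to 1000 μL → factor 1000/90 = 11.111
Step 4: 400 μL brought to 8 mL → factor 8000/400 = 20
Step 5: 0.18 mL + 7.8 mL = 7.98 mL total → factor 7.98/0.18 = 44.333
Step 6: 140 μL + 2550 μL = 2690 μL total → factor 2690/140 = 19.214
Overall dilution factor = 54.118 × 12.5 × 11.111 × 20 × 44.333 × 19.214 = 1.2805 × 10^8
Final = 8.00 mM / 1.2805 × 10^8 = 6.247 × 10^-8 mM = 0.0625 nM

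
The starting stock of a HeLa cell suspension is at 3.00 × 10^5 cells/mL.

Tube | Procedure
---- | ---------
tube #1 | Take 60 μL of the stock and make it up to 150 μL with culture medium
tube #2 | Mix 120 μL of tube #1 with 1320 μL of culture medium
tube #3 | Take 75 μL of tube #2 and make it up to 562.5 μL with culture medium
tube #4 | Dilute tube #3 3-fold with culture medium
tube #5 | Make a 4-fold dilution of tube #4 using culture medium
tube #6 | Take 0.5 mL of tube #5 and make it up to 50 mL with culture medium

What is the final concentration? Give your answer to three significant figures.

Step 1: 60 μL brought to 150 μL → factor 150/60 = 2.5
Step 2: 120 μL + 1320 μL = 1440 μL total → factor 1440/120 = 12
Step 3: 75 μL brought to 562.5 μL → factor 562.5/75 = 7.5
Step 4: 3-fold → factor 3
Step 5: 4-fold → factor 4
Step 6: 0.5 mL brought to 50 mL → factor 50/0.5 = 100
Overall dilution factor = 2.5 × 12 × 7.5 × 3 × 4 × 100 = 2.7 × 10^5
Final = 3.00 × 10^5 cells/mL / 2.7 × 10^5 = 1.11 cells/mL

1.11 cells/mL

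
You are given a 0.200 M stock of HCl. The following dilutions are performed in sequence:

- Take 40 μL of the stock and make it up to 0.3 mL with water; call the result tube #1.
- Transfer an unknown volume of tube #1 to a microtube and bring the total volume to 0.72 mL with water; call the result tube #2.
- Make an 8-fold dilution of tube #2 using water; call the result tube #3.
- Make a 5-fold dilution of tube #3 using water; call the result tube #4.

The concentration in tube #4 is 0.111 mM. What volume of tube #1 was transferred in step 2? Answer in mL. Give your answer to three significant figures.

Step 1: 40 μL brought to 0.3 mL → factor 300/40 = 7.5
Step 2: v brought to 0.72 mL → factor = 0.72 mL/v
Step 3: 8-fold → factor 8
Step 4: 5-fold → factor 5
Product of known-step factors = 300
Overall factor = 0.200 M / (0.111 mM) = 1801.8
Step-2 factor = 1801.8 / 300 = 6.006
v = 0.72 mL / 6.006 = 0.120 mL

0.120 mL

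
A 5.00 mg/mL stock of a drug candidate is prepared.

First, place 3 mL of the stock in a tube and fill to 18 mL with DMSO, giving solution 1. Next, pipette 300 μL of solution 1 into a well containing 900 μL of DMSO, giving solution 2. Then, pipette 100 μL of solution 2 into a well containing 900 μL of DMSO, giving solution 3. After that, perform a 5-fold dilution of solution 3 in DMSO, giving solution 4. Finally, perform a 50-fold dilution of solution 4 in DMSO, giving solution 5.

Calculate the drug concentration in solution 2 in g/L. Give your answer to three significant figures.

0.208 g/L

Step 1: 3 mL brought to 18 mL → factor 18/3 = 6
Step 2: 300 μL + 900 μL = 1200 μL total → factor 1200/300 = 4
Dilution factor through solution 2 = 6 × 4 = 24
[solution 2] = 5.00 mg/mL / 24 = 0.2083 mg/mL = 0.208 g/L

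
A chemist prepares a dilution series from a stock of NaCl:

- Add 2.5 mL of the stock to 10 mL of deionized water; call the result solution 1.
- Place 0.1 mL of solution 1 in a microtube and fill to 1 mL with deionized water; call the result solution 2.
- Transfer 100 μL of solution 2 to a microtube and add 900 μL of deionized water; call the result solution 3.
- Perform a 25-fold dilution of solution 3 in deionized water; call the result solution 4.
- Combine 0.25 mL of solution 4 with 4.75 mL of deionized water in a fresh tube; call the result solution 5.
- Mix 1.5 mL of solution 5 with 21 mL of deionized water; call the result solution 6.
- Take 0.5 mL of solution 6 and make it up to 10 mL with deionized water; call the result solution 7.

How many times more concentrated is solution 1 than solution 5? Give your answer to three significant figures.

5.00 × 10^4

Step 1: 2.5 mL + 10 mL = 12.5 mL total → factor 12.5/2.5 = 5
Step 2: 0.1 mL brought to 1 mL → factor 1/0.1 = 10
Step 3: 100 μL + 900 μL = 1000 μL total → factor 1000/100 = 10
Step 4: 25-fold → factor 25
Step 5: 0.25 mL + 4.75 mL = 5 mL total → factor 5/0.25 = 20
Dilution factor to solution 1 = 5; to solution 5 = 2.5 × 10^5
[solution 1]/[solution 5] = (factor to solution 5)/(factor to solution 1) = 2.5 × 10^5/5 = 5.00 × 10^4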